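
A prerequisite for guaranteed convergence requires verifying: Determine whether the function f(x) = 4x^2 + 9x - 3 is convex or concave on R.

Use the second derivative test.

f(x) = 4x^2 + 9x - 3
f'(x) = 8x + 9
f''(x) = 8
Since f''(x) = 8 > 0 for all x, f is convex on R.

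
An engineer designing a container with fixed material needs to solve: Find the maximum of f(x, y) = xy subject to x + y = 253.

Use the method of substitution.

Substitute y = 253 - x into f(x,y) = xy:
g(x) = x(253 - x) = 253x - x^2
g'(x) = 253 - 2x = 0  =>  x = 253/2
y = 253 - 253/2 = 253/2
Maximum value = (253/2) * (253/2) = 64009/4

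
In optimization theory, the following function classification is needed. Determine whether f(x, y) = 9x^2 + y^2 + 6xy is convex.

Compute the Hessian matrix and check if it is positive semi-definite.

f(x,y) = 9x^2 + y^2 + 6xy
Hessian H = [[18, 6], [6, 2]]
trace(H) = 20, det(H) = 0
Eigenvalues: (20 +/- sqrt(400)) / 2 = 20, 0
Since both eigenvalues >= 0, f is convex.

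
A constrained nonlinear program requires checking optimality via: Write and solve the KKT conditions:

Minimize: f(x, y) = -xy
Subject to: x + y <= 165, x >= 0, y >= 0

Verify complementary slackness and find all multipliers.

Problem: min -xy s.t. x + y <= 165 (multiplier lambda), x >= 0 (mu_x), y >= 0 (mu_y)
KKT stationarity: -y + lambda - mu_x = 0, -x + lambda - mu_y = 0, with lambda, mu_x, mu_y >= 0
Complementary slackness: lambda*(x + y - 165) = 0, mu_x*x = 0, mu_y*y = 0
If lambda = 0: y = -mu_x <= 0 and x = -mu_y <= 0 force x = y = 0 with f = 0; but x = y = 165/2 is feasible with f = -27225/4 < 0, so this is not the minimum. Hence lambda > 0 and x + y = 165.
Try x > 0, y > 0 (so mu_x = mu_y = 0): y = lambda, x = lambda => x = y = lambda
x + y = 165 => 2*lambda = 165 => lambda = 165/2
x* = y* = 165/2 > 0, consistent with mu_x = mu_y = 0.
(Any feasible point with x = 0 or y = 0 has f = 0 > -27225/4, so the minimum is not on those boundaries.)
min(-xy) = -27225/4 (i.e. max xy = 27225/4)
Multipliers: lambda = 165/2, mu_x = 0, mu_y = 0
Complementary slackness: lambda*(x + y - 165) = 165/2*(165/2 + 165/2 - 165) = 0, mu_x*x = 0*165/2 = 0, mu_y*y = 0*165/2 = 0. Satisfied.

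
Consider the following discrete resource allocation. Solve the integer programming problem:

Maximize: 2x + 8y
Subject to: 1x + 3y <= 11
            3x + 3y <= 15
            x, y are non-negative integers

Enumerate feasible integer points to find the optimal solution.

Constraint 1: 1x + 3y <= 11
Constraint 2: 3x + 3y <= 15
Feasible x range (need y >= 0): 0 <= x <= min(11/1, 15/3) => x in {0, ..., 5}.
Enumerate feasible integer points row by row (the coefficient of y is 8 > 0, so for each x the largest feasible y gives the best value):
  x = 0: y <= min((11 - 1*0)/3, (15 - 3*0)/3) => y in {0, ..., 3}; best 2*0 + 8*3 = 24
  x = 1: y <= min((11 - 1*1)/3, (15 - 3*1)/3) => y in {0, ..., 3}; best 2*1 + 8*3 = 26
  x = 2: y <= min((11 - 1*2)/3, (15 - 3*2)/3) => y in {0, ..., 3}; best 2*2 + 8*3 = 28
  x = 3: y <= min((11 - 1*3)/3, (15 - 3*3)/3) => y in {0, ..., 2}; best 2*3 + 8*2 = 22
  x = 4: y <= min((11 - 1*4)/3, (15 - 3*4)/3) => y in {0, ..., 1}; best 2*4 + 8*1 = 16
  x = 5: y <= min((11 - 1*5)/3, (15 - 3*5)/3) => y in {0}; best 2*5 + 8*0 = 10
The maximum 2x + 8y = 28 is achieved at x = 2, y = 3.
Check: 1*2 + 3*3 = 11 <= 11 and 3*2 + 3*3 = 15 <= 15.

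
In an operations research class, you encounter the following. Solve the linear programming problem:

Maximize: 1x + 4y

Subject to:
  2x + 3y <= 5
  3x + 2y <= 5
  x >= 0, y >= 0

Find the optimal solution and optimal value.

Feasible vertices: (0, 0), (0, 5/3), (1, 1), (5/3, 0)
Objective 1x + 4y at each:
  (0, 0): 0
  (0, 5/3): 20/3
  (1, 1): 5
  (5/3, 0): 5/3
Maximum is 20/3 at (0, 5/3).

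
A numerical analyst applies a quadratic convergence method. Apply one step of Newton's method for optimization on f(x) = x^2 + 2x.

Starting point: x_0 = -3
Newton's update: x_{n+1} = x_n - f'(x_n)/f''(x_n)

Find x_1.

f(x) = x^2 + 2x
f'(x) = 2x + (2), f''(x) = 2
Newton step: x_1 = x_0 - f'(x_0)/f''(x_0)
f'(-3) = -4
x_1 = -3 - -4/2 = -1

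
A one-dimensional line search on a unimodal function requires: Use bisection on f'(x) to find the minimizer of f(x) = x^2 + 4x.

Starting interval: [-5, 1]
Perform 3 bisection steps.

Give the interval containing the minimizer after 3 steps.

Finding critical point of f(x) = x^2 + 4x using bisection on f'(x) = 2x + 4.
f'(x) = 0 when x = -2.
Starting interval: [-5, 1]
Step 1: mid = -2, f'(mid) = 0, new interval = [-2, -2]
Step 2: mid = -2, f'(mid) = 0, new interval = [-2, -2]
Step 3: mid = -2, f'(mid) = 0, new interval = [-2, -2]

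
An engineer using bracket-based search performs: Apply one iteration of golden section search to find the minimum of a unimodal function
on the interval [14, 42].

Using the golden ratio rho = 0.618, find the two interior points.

Golden section search on [14, 42].
Golden ratio rho = 0.618 (approx).
Interior points:
  x_1 = 14 + (1-0.618)*28 = 24.6960
  x_2 = 14 + 0.618*28 = 31.3040
Compare f(x_1) and f(x_2) to determine which subinterval to keep.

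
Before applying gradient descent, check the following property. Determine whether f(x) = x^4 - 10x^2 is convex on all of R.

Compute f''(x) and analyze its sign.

f(x) = x^4 - 10x^2
f'(x) = 4x^3 + -20x
f''(x) = 12x^2 + -20
f''(0) = -20 < 0, so not convex near x = 0
Therefore, f is not globally convex on R.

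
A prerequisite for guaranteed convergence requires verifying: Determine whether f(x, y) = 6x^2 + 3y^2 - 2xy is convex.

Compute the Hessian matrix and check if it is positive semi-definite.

f(x,y) = 6x^2 + 3y^2 - 2xy
Hessian H = [[12, -2], [-2, 6]]
trace(H) = 18, det(H) = 68
Eigenvalues: (18 +/- sqrt(52)) / 2 = 12.61, 5.394
Since both eigenvalues > 0, f is convex.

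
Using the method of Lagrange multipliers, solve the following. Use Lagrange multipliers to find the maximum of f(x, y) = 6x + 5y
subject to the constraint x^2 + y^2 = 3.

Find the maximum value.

Set up Lagrange conditions: grad f = lambda * grad g
  6 = 2*lambda*x
  5 = 2*lambda*y
From these: x/y = 6/5, so x = 6t, y = 5t for some t.
Substitute into constraint: (6t)^2 + (5t)^2 = 3
  t^2 * 61 = 3
  t = sqrt(3/61)
Maximum = 6*x + 5*y = (6^2 + 5^2)*t = 61 * sqrt(3/61) = sqrt(183)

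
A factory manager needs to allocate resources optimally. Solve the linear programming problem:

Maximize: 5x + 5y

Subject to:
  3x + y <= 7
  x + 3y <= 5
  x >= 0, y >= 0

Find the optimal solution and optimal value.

Feasible vertices: (0, 0), (0, 5/3), (2, 1), (7/3, 0)
Objective 5x + 5y at each:
  (0, 0): 0
  (0, 5/3): 25/3
  (2, 1): 15
  (7/3, 0): 35/3
Maximum is 15 at (2, 1).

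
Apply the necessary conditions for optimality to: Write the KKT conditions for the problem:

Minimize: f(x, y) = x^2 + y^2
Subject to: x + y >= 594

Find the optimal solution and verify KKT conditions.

KKT conditions for min x^2 + y^2 s.t. x + y >= 594:
Stationarity: 2x = mu, 2y = mu
So x = y = mu/2.
Complementary slackness: mu*(x + y - 594) = 0
Primal feasibility: x + y >= 594; dual feasibility: mu >= 0
If mu = 0 then x = y = 0, but 0 + 0 < 594 is infeasible, so the constraint is active.
Constraint active: x + y = 2*(mu/2) = 594 => mu = 594
x = y = 297, f = 176418
Verify: stationarity 2*297 = 594 = mu; primal 297 + 297 = 594 >= 594; dual mu = 594 >= 0; complementary slackness 594*(594 - 594) = 0. All KKT conditions hold.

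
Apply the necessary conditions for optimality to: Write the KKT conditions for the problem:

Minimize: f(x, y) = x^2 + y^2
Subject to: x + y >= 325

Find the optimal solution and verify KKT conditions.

KKT conditions for min x^2 + y^2 s.t. x + y >= 325:
Stationarity: 2x = mu, 2y = mu
So x = y = mu/2.
Complementary slackness: mu*(x + y - 325) = 0
Primal feasibility: x + y >= 325; dual feasibility: mu >= 0
If mu = 0 then x = y = 0, but 0 + 0 < 325 is infeasible, so the constraint is active.
Constraint active: x + y = 2*(mu/2) = 325 => mu = 325
x = y = 325/2, f = 105625/2
Verify: stationarity 2*(325/2) = 325 = mu; primal 325/2 + 325/2 = 325 >= 325; dual mu = 325 >= 0; complementary slackness 325*(325 - 325) = 0. All KKT conditions hold.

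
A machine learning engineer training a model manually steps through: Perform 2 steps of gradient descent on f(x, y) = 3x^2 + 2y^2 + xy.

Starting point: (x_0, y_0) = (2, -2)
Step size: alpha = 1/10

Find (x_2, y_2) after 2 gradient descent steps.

f(x,y) = 3x^2 + 2y^2 + xy
grad_x = 6x + 1y, grad_y = 4y + 1x
Step 1: grad = (10, -6), (1, -7/5)
Step 2: grad = (23/5, -23/5), (27/50, -47/50)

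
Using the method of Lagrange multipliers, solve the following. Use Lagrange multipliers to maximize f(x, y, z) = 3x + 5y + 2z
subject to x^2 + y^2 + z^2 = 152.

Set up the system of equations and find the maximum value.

Lagrange conditions: 3 = 2*lambda*x, 5 = 2*lambda*y, 2 = 2*lambda*z
So x:3 = y:5 = z:2, i.e. x = 3t, y = 5t, z = 2t
Constraint: t^2*(3^2 + 5^2 + 2^2) = 152
  t^2 * 38 = 152  =>  t = sqrt(4)
Maximum = 3*3t + 5*5t + 2*2t = 38*sqrt(4) = 76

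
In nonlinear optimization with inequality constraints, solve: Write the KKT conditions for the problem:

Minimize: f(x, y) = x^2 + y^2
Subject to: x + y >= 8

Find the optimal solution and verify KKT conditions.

KKT conditions for min x^2 + y^2 s.t. x + y >= 8:
Stationarity: 2x = mu, 2y = mu
So x = y = mu/2.
Complementary slackness: mu*(x + y - 8) = 0
Primal feasibility: x + y >= 8; dual feasibility: mu >= 0
If mu = 0 then x = y = 0, but 0 + 0 < 8 is infeasible, so the constraint is active.
Constraint active: x + y = 2*(mu/2) = 8 => mu = 8
x = y = 4, f = 32
Verify: stationarity 2*4 = 8 = mu; primal 4 + 4 = 8 >= 8; dual mu = 8 >= 0; complementary slackness 8*(8 - 8) = 0. All KKT conditions hold.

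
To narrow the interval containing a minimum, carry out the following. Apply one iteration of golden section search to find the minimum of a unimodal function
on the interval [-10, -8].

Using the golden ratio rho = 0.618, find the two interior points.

Golden section search on [-10, -8].
Golden ratio rho = 0.618 (approx).
Interior points:
  x_1 = -10 + (1-0.618)*2 = -9.2360
  x_2 = -10 + 0.618*2 = -8.7640
Compare f(x_1) and f(x_2) to determine which subinterval to keep.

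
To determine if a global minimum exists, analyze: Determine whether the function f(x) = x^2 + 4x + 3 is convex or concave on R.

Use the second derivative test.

f(x) = x^2 + 4x + 3
f'(x) = 2x + 4
f''(x) = 2
Since f''(x) = 2 > 0 for all x, f is convex on R.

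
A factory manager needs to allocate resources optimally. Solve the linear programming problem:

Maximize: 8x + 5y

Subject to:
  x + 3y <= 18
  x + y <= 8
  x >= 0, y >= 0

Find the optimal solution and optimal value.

Feasible vertices: (0, 0), (0, 6), (3, 5), (8, 0)
Objective 8x + 5y at each:
  (0, 0): 0
  (0, 6): 30
  (3, 5): 49
  (8, 0): 64
Maximum is 64 at (8, 0).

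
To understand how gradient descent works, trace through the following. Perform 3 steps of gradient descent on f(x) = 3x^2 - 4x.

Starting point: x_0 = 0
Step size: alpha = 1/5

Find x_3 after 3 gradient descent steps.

f(x) = 3x^2 - 4x, f'(x) = 6x + (-4)
Step 1: f'(0) = -4, x_1 = 0 - 1/5 * -4 = 4/5
Step 2: f'(4/5) = 4/5, x_2 = 4/5 - 1/5 * 4/5 = 16/25
Step 3: f'(16/25) = -4/25, x_3 = 16/25 - 1/5 * -4/25 = 84/125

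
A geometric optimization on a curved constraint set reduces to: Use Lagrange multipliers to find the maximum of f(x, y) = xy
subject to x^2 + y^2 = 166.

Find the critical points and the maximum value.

Lagrange conditions: y = 2*lambda*x and x = 2*lambda*y
If x = 0 then y = 0, violating the constraint, so x, y != 0.
Dividing: y/x = x/y => x^2 = y^2 => y = x or y = -x
Constraint: 2x^2 = 166 => x^2 = 83 => x = +/-sqrt(83)
Critical points: (sqrt(83), sqrt(83)), (-sqrt(83), -sqrt(83)), (sqrt(83), -sqrt(83)), (-sqrt(83), sqrt(83))
  y = x:  xy = x^2 = 83  at (sqrt(83), sqrt(83)) and (-sqrt(83), -sqrt(83))
  y = -x: xy = -x^2 = -83 at (sqrt(83), -sqrt(83)) and (-sqrt(83), sqrt(83))
Maximum xy = 83 at (sqrt(83), sqrt(83)) and (-sqrt(83), -sqrt(83))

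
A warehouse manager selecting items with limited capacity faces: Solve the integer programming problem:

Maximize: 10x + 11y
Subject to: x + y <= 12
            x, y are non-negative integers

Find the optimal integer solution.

Objective: 10x + 11y, constraint: x + y <= 12
Coefficient of y is 11 > coefficient of x is 10, so allocate the entire budget to y.
Optimal: x = 0, y = 12, value = 132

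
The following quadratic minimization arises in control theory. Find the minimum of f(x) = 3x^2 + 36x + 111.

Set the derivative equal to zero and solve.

f(x) = 3x^2 + 36x + 111
f'(x) = 6x + (36) = 0
x = -36/6 = -6
f(-6) = 3
Since f''(x) = 6 > 0, this is a minimum.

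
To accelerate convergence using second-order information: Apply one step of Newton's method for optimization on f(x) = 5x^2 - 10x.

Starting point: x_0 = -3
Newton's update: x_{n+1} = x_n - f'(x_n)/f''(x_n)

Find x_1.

f(x) = 5x^2 - 10x
f'(x) = 10x + (-10), f''(x) = 10
Newton step: x_1 = x_0 - f'(x_0)/f''(x_0)
f'(-3) = -40
x_1 = -3 - -40/10 = 1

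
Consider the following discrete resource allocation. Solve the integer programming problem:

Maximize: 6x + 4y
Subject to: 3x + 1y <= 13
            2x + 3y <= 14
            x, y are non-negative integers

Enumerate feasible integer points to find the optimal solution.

Constraint 1: 3x + 1y <= 13
Constraint 2: 2x + 3y <= 14
Feasible x range (need y >= 0): 0 <= x <= min(13/3, 14/2) => x in {0, ..., 4}.
Enumerate feasible integer points row by row (the coefficient of y is 4 > 0, so for each x the largest feasible y gives the best value):
  x = 0: y <= min((13 - 3*0)/1, (14 - 2*0)/3) => y in {0, ..., 4}; best 6*0 + 4*4 = 16
  x = 1: y <= min((13 - 3*1)/1, (14 - 2*1)/3) => y in {0, ..., 4}; best 6*1 + 4*4 = 22
  x = 2: y <= min((13 - 3*2)/1, (14 - 2*2)/3) => y in {0, ..., 3}; best 6*2 + 4*3 = 24
  x = 3: y <= min((13 - 3*3)/1, (14 - 2*3)/3) => y in {0, ..., 2}; best 6*3 + 4*2 = 26
  x = 4: y <= min((13 - 3*4)/1, (14 - 2*4)/3) => y in {0, ..., 1}; best 6*4 + 4*1 = 28
The maximum 6x + 4y = 28 is achieved at x = 4, y = 1.
Check: 3*4 + 1*1 = 13 <= 13 and 2*4 + 3*1 = 11 <= 14.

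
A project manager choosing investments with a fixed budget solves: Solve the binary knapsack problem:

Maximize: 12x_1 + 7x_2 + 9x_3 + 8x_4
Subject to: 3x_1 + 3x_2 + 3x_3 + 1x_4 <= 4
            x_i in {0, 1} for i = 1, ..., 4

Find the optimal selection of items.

Items: item 1 (v=12, w=3), item 2 (v=7, w=3), item 3 (v=9, w=3), item 4 (v=8, w=1)
Capacity: 4
Checking all 16 subsets (w = total weight, v = total value):
  {}: w = 0, v = 0
  {1}: w = 3, v = 12
  {2}: w = 3, v = 7
  {3}: w = 3, v = 9
  {4}: w = 1, v = 8
  {1, 2}: w = 6 > 4, infeasible
  {1, 3}: w = 6 > 4, infeasible
  {1, 4}: w = 4, v = 20
  {2, 3}: w = 6 > 4, infeasible
  {2, 4}: w = 4, v = 15
  {3, 4}: w = 4, v = 17
  {1, 2, 3}: w = 9 > 4, infeasible
  {1, 2, 4}: w = 7 > 4, infeasible
  {1, 3, 4}: w = 7 > 4, infeasible
  {2, 3, 4}: w = 7 > 4, infeasible
  {1, 2, 3, 4}: w = 10 > 4, infeasible
Best feasible subset: items [1, 4]
Total weight: 4 <= 4, total value: 20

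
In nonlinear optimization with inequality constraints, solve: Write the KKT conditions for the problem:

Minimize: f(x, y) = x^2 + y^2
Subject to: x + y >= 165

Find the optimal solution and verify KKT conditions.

KKT conditions for min x^2 + y^2 s.t. x + y >= 165:
Stationarity: 2x = mu, 2y = mu
So x = y = mu/2.
Complementary slackness: mu*(x + y - 165) = 0
Primal feasibility: x + y >= 165; dual feasibility: mu >= 0
If mu = 0 then x = y = 0, but 0 + 0 < 165 is infeasible, so the constraint is active.
Constraint active: x + y = 2*(mu/2) = 165 => mu = 165
x = y = 165/2, f = 27225/2
Verify: stationarity 2*(165/2) = 165 = mu; primal 165/2 + 165/2 = 165 >= 165; dual mu = 165 >= 0; complementary slackness 165*(165 - 165) = 0. All KKT conditions hold.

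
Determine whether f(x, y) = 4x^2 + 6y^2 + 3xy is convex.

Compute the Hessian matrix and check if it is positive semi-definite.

f(x,y) = 4x^2 + 6y^2 + 3xy
Hessian H = [[8, 3], [3, 12]]
trace(H) = 20, det(H) = 87
Eigenvalues: (20 +/- sqrt(52)) / 2 = 13.61, 6.394
Since both eigenvalues > 0, f is convex.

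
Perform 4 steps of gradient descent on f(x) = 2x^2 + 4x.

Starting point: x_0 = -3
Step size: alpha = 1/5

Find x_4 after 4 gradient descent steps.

f(x) = 2x^2 + 4x, f'(x) = 4x + (4)
Step 1: f'(-3) = -8, x_1 = -3 - 1/5 * -8 = -7/5
Step 2: f'(-7/5) = -8/5, x_2 = -7/5 - 1/5 * -8/5 = -27/25
Step 3: f'(-27/25) = -8/25, x_3 = -27/25 - 1/5 * -8/25 = -127/125
Step 4: f'(-127/125) = -8/125, x_4 = -127/125 - 1/5 * -8/125 = -627/625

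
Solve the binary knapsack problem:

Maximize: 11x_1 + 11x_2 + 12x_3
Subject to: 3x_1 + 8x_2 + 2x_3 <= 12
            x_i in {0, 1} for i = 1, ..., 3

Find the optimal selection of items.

Items: item 1 (v=11, w=3), item 2 (v=11, w=8), item 3 (v=12, w=2)
Capacity: 12
Checking all 8 subsets (w = total weight, v = total value):
  {}: w = 0, v = 0
  {1}: w = 3, v = 11
  {2}: w = 8, v = 11
  {3}: w = 2, v = 12
  {1, 2}: w = 11, v = 22
  {1, 3}: w = 5, v = 23
  {2, 3}: w = 10, v = 23
  {1, 2, 3}: w = 13 > 12, infeasible
Best feasible subset: items [1, 3]
(The same value 23 is also attained by {2, 3}.)
Total weight: 5 <= 12, total value: 23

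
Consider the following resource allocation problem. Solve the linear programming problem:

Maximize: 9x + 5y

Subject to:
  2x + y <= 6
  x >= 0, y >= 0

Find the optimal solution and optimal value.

The feasible region has vertices at [(0, 0), (3, 0), (0, 6)].
Checking objective 9x + 5y at each vertex:
  (0, 0): 9*0 + 5*0 = 0
  (3, 0): 9*3 + 5*0 = 27
  (0, 6): 9*0 + 5*6 = 30
Maximum is 30 at (0, 6).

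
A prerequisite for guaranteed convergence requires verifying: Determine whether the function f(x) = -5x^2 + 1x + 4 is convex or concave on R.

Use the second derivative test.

f(x) = -5x^2 + 1x + 4
f'(x) = -10x + 1
f''(x) = -10
Since f''(x) = -10 < 0 for all x, f is concave on R.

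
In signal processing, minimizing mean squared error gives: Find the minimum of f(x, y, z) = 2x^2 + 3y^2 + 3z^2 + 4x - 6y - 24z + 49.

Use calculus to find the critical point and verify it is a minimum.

f(x,y,z) = 2x^2 + 3y^2 + 3z^2 + 4x - 6y - 24z + 49
df/dx = 4x + (4) = 0 => x = -1
df/dy = 6y + (-6) = 0 => y = 1
df/dz = 6z + (-24) = 0 => z = 4
f(-1,1,4) = 2*(-1)^2 + 3*(1)^2 + 3*(4)^2 + 4*(-1) + -6*(1) + -24*(4) + 49 = -4
Hessian is diagonal with entries 4, 6, 6 > 0, confirmed minimum.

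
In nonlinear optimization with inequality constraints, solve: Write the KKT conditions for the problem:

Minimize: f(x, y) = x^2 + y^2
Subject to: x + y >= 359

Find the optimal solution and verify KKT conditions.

KKT conditions for min x^2 + y^2 s.t. x + y >= 359:
Stationarity: 2x = mu, 2y = mu
So x = y = mu/2.
Complementary slackness: mu*(x + y - 359) = 0
Primal feasibility: x + y >= 359; dual feasibility: mu >= 0
If mu = 0 then x = y = 0, but 0 + 0 < 359 is infeasible, so the constraint is active.
Constraint active: x + y = 2*(mu/2) = 359 => mu = 359
x = y = 359/2, f = 128881/2
Verify: stationarity 2*(359/2) = 359 = mu; primal 359/2 + 359/2 = 359 >= 359; dual mu = 359 >= 0; complementary slackness 359*(359 - 359) = 0. All KKT conditions hold.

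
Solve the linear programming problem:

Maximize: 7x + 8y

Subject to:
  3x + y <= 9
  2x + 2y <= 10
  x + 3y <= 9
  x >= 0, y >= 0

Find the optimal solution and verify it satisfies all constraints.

Feasible vertices: (0, 0), (0, 3), (9/4, 9/4), (3, 0)
Objective 7x + 8y at each vertex:
  (0, 0): 0
  (0, 3): 24
  (9/4, 9/4): 135/4
  (3, 0): 21
Maximum is 135/4 at (9/4, 9/4).
Verify constraints at (x, y) = (9/4, 9/4):
  3*(9/4) + 1*(9/4) = 9 <= 9 (active)
  2*(9/4) + 2*(9/4) = 9 <= 10
  1*(9/4) + 3*(9/4) = 9 <= 9 (active)
  x = 9/4 >= 0, y = 9/4 >= 0. All constraints satisfied.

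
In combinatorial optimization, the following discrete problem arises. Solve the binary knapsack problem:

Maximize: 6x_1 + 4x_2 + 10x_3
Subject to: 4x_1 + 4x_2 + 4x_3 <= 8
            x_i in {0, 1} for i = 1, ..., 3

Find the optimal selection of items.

Items: item 1 (v=6, w=4), item 2 (v=4, w=4), item 3 (v=10, w=4)
Capacity: 8
Checking all 8 subsets (w = total weight, v = total value):
  {}: w = 0, v = 0
  {1}: w = 4, v = 6
  {2}: w = 4, v = 4
  {3}: w = 4, v = 10
  {1, 2}: w = 8, v = 10
  {1, 3}: w = 8, v = 16
  {2, 3}: w = 8, v = 14
  {1, 2, 3}: w = 12 > 8, infeasible
Best feasible subset: items [1, 3]
Total weight: 8 <= 8, total value: 16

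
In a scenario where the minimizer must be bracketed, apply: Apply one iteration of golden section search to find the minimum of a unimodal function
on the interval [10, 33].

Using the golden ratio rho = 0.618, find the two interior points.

Golden section search on [10, 33].
Golden ratio rho = 0.618 (approx).
Interior points:
  x_1 = 10 + (1-0.618)*23 = 18.7860
  x_2 = 10 + 0.618*23 = 24.2140
Compare f(x_1) and f(x_2) to determine which subinterval to keep.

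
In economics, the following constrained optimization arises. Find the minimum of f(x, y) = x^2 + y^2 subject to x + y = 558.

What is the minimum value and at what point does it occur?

Substitute y = 558 - x into f(x,y) = x^2 + y^2:
g(x) = x^2 + (558 - x)^2 = 2x^2 - 1116x + 311364
g'(x) = 4x - 1116 = 0  =>  x = 279
y = 558 - 279 = 279
Minimum value = 279^2 + 279^2 = 155682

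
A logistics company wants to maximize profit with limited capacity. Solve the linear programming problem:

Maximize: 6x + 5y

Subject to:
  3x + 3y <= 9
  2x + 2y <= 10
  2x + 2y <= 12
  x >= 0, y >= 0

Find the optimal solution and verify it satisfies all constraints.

Feasible vertices: (0, 0), (0, 3), (3, 0)
Objective 6x + 5y at each vertex:
  (0, 0): 0
  (0, 3): 15
  (3, 0): 18
Maximum is 18 at (3, 0).
Verify constraints at (x, y) = (3, 0):
  3*3 + 3*0 = 9 <= 9 (active)
  2*3 + 2*0 = 6 <= 10
  2*3 + 2*0 = 6 <= 12
  x = 3 >= 0, y = 0 >= 0. All constraints satisfied.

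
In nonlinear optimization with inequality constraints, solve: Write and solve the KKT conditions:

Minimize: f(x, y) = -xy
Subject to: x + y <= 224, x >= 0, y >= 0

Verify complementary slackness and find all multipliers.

Problem: min -xy s.t. x + y <= 224 (multiplier lambda), x >= 0 (mu_x), y >= 0 (mu_y)
KKT stationarity: -y + lambda - mu_x = 0, -x + lambda - mu_y = 0, with lambda, mu_x, mu_y >= 0
Complementary slackness: lambda*(x + y - 224) = 0, mu_x*x = 0, mu_y*y = 0
If lambda = 0: y = -mu_x <= 0 and x = -mu_y <= 0 force x = y = 0 with f = 0; but x = y = 112 is feasible with f = -12544 < 0, so this is not the minimum. Hence lambda > 0 and x + y = 224.
Try x > 0, y > 0 (so mu_x = mu_y = 0): y = lambda, x = lambda => x = y = lambda
x + y = 224 => 2*lambda = 224 => lambda = 112
x* = y* = 112 > 0, consistent with mu_x = mu_y = 0.
(Any feasible point with x = 0 or y = 0 has f = 0 > -12544, so the minimum is not on those boundaries.)
min(-xy) = -12544 (i.e. max xy = 12544)
Multipliers: lambda = 112, mu_x = 0, mu_y = 0
Complementary slackness: lambda*(x + y - 224) = 112*(112 + 112 - 224) = 0, mu_x*x = 0*112 = 0, mu_y*y = 0*112 = 0. Satisfied.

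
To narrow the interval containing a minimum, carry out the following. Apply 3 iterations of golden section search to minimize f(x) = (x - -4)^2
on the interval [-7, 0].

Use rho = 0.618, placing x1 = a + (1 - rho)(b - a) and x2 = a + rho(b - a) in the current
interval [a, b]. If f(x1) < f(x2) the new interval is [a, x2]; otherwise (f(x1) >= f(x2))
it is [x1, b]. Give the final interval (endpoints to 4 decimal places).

Golden section search for min of f(x) = (x - -4)^2 on [-7, 0].
Each step: x1 = a + (1 - rho)(b - a), x2 = a + rho(b - a); if f(x1) < f(x2) keep [a, x2], otherwise keep [x1, b].
Step 1: [-7.0000, 0.0000], x1=-4.3260 (f=0.1063), x2=-2.6740 (f=1.7583); f(x1) < f(x2) => keep [-7.0000, -2.6740]
Step 2: [-7.0000, -2.6740], x1=-5.3475 (f=1.8157), x2=-4.3265 (f=0.1066); f(x1) > f(x2) => keep [-5.3475, -2.6740]
Step 3: [-5.3475, -2.6740], x1=-4.3262 (f=0.1064), x2=-3.6953 (f=0.0929); f(x1) > f(x2) => keep [-4.3262, -2.6740]
Final interval: [-4.3262, -2.6740]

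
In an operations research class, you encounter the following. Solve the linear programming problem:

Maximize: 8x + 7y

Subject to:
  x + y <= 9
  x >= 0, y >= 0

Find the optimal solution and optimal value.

The feasible region has vertices at [(0, 0), (9, 0), (0, 9)].
Checking objective 8x + 7y at each vertex:
  (0, 0): 8*0 + 7*0 = 0
  (9, 0): 8*9 + 7*0 = 72
  (0, 9): 8*0 + 7*9 = 63
Maximum is 72 at (9, 0).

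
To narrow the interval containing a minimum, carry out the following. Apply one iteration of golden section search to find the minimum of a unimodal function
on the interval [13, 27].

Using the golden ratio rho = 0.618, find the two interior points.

Golden section search on [13, 27].
Golden ratio rho = 0.618 (approx).
Interior points:
  x_1 = 13 + (1-0.618)*14 = 18.3480
  x_2 = 13 + 0.618*14 = 21.6520
Compare f(x_1) and f(x_2) to determine which subinterval to keep.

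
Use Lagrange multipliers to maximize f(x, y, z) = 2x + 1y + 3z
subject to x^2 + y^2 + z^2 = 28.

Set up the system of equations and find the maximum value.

Lagrange conditions: 2 = 2*lambda*x, 1 = 2*lambda*y, 3 = 2*lambda*z
So x:2 = y:1 = z:3, i.e. x = 2t, y = 1t, z = 3t
Constraint: t^2*(2^2 + 1^2 + 3^2) = 28
  t^2 * 14 = 28  =>  t = sqrt(2)
Maximum = 2*2t + 1*1t + 3*3t = 14*sqrt(2) = sqrt(392)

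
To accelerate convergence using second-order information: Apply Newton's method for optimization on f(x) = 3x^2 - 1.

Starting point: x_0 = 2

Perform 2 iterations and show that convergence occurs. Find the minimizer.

f(x) = 3x^2 - 1, f'(x) = 6x + (0), f''(x) = 6
Step 1: f'(2) = 12, x_1 = 2 - 12/6 = 0
Step 2: f'(0) = 0, x_2 = 0 (converged)
Newton's method converges in 1 step for quadratics.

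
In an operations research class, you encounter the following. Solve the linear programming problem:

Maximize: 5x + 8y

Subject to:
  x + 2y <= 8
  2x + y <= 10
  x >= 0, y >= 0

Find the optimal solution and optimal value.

Feasible vertices: (0, 0), (0, 4), (4, 2), (5, 0)
Objective 5x + 8y at each:
  (0, 0): 0
  (0, 4): 32
  (4, 2): 36
  (5, 0): 25
Maximum is 36 at (4, 2).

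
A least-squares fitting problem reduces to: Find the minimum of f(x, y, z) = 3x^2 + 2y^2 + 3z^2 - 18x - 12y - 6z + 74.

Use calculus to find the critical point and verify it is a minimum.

f(x,y,z) = 3x^2 + 2y^2 + 3z^2 - 18x - 12y - 6z + 74
df/dx = 6x + (-18) = 0 => x = 3
df/dy = 4y + (-12) = 0 => y = 3
df/dz = 6z + (-6) = 0 => z = 1
f(3,3,1) = 3*(3)^2 + 2*(3)^2 + 3*(1)^2 + -18*(3) + -12*(3) + -6*(1) + 74 = 26
Hessian is diagonal with entries 6, 4, 6 > 0, confirmed minimum.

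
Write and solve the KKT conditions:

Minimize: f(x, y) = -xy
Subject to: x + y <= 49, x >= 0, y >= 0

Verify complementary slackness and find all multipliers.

Problem: min -xy s.t. x + y <= 49 (multiplier lambda), x >= 0 (mu_x), y >= 0 (mu_y)
KKT stationarity: -y + lambda - mu_x = 0, -x + lambda - mu_y = 0, with lambda, mu_x, mu_y >= 0
Complementary slackness: lambda*(x + y - 49) = 0, mu_x*x = 0, mu_y*y = 0
If lambda = 0: y = -mu_x <= 0 and x = -mu_y <= 0 force x = y = 0 with f = 0; but x = y = 49/2 is feasible with f = -2401/4 < 0, so this is not the minimum. Hence lambda > 0 and x + y = 49.
Try x > 0, y > 0 (so mu_x = mu_y = 0): y = lambda, x = lambda => x = y = lambda
x + y = 49 => 2*lambda = 49 => lambda = 49/2
x* = y* = 49/2 > 0, consistent with mu_x = mu_y = 0.
(Any feasible point with x = 0 or y = 0 has f = 0 > -2401/4, so the minimum is not on those boundaries.)
min(-xy) = -2401/4 (i.e. max xy = 2401/4)
Multipliers: lambda = 49/2, mu_x = 0, mu_y = 0
Complementary slackness: lambda*(x + y - 49) = 49/2*(49/2 + 49/2 - 49) = 0, mu_x*x = 0*49/2 = 0, mu_y*y = 0*49/2 = 0. Satisfied.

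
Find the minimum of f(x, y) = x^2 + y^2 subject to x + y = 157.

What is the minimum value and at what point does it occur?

Substitute y = 157 - x into f(x,y) = x^2 + y^2:
g(x) = x^2 + (157 - x)^2 = 2x^2 - 314x + 24649
g'(x) = 4x - 314 = 0  =>  x = 157/2
y = 157 - 157/2 = 157/2
Minimum value = (157/2)^2 + (157/2)^2 = 24649/2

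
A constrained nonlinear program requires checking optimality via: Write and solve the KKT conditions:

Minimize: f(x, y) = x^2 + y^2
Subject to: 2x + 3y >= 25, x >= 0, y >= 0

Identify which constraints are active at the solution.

KKT conditions for min x^2 + y^2 s.t. 2x + 3y >= 25, x >= 0, y >= 0:
Stationarity: 2x = mu*2 + mu_x, 2y = mu*3 + mu_y, with mu, mu_x, mu_y >= 0
Complementary slackness: mu*(2x + 3y - 25) = 0, mu_x*x = 0, mu_y*y = 0
(0, 0) is infeasible (2*0 + 3*0 < 25), so if mu = 0 stationarity would force x = mu_x/2 >= 0, y = mu_y/2 >= 0 with mu_x*x = mu_y*y = 0, i.e. x = y = 0: contradiction. Hence mu > 0 and 2x + 3y = 25 is active.
Try x > 0, y > 0 (so mu_x = mu_y = 0): x = 2*mu/2, y = 3*mu/2
Substitute: 2*(2*mu/2) + 3*(3*mu/2) = 25
  mu*13/2 = 25 => mu = 50/13
x* = 50/13 > 0, y* = 75/13 > 0, consistent with mu_x = mu_y = 0.
f is convex and the constraints are linear, so this KKT point is the global minimum.
f* = 625/13
Active constraints: 2x + 3y >= 25 (holds with equality, mu = 50/13 > 0); x >= 0 and y >= 0 are inactive (mu_x = mu_y = 0).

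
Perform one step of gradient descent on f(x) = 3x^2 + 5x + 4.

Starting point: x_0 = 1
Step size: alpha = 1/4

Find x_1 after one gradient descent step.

f(x) = 3x^2 + 5x + 4
f'(x) = 6x + 5
f'(1) = 6*1 + (5) = 11
x_1 = x_0 - alpha * f'(x_0) = 1 - 1/4 * 11 = -7/4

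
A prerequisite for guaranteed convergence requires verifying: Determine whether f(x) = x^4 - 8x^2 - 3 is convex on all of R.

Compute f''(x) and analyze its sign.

f(x) = x^4 - 8x^2 - 3
f'(x) = 4x^3 + -16x
f''(x) = 12x^2 + -16
f''(0) = -16 < 0, so not convex near x = 0
Therefore, f is not globally convex on R.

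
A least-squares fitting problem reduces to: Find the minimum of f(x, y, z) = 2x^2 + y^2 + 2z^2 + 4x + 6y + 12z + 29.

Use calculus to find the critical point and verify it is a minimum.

f(x,y,z) = 2x^2 + y^2 + 2z^2 + 4x + 6y + 12z + 29
df/dx = 4x + (4) = 0 => x = -1
df/dy = 2y + (6) = 0 => y = -3
df/dz = 4z + (12) = 0 => z = -3
f(-1,-3,-3) = 2*(-1)^2 + 1*(-3)^2 + 2*(-3)^2 + 4*(-1) + 6*(-3) + 12*(-3) + 29 = 0
Hessian is diagonal with entries 4, 2, 4 > 0, confirmed minimum.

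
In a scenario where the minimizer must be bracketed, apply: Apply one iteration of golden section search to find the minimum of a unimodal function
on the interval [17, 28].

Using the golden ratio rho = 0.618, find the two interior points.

Golden section search on [17, 28].
Golden ratio rho = 0.618 (approx).
Interior points:
  x_1 = 17 + (1-0.618)*11 = 21.2020
  x_2 = 17 + 0.618*11 = 23.7980
Compare f(x_1) and f(x_2) to determine which subinterval to keep.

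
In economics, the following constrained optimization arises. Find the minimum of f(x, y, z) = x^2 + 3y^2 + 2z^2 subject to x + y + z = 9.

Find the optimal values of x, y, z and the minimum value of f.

Using Lagrange multipliers on f = x^2 + 3y^2 + 2z^2 with constraint x + y + z = 9:
Conditions: 2*1*x = lambda, 2*3*y = lambda, 2*2*z = lambda
So x = lambda/2, y = lambda/6, z = lambda/4
Substituting into constraint: lambda * (11/12) = 9
lambda = 108/11
x = 54/11, y = 18/11, z = 27/11
Minimum value = 486/11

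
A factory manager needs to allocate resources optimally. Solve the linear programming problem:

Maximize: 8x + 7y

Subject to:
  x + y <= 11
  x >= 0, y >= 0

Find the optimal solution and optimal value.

The feasible region has vertices at [(0, 0), (11, 0), (0, 11)].
Checking objective 8x + 7y at each vertex:
  (0, 0): 8*0 + 7*0 = 0
  (11, 0): 8*11 + 7*0 = 88
  (0, 11): 8*0 + 7*11 = 77
Maximum is 88 at (11, 0).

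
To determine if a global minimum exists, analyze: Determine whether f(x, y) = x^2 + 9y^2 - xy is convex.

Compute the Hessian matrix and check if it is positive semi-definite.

f(x,y) = x^2 + 9y^2 - xy
Hessian H = [[2, -1], [-1, 18]]
trace(H) = 20, det(H) = 35
Eigenvalues: (20 +/- sqrt(260)) / 2 = 18.06, 1.938
Since both eigenvalues > 0, f is convex.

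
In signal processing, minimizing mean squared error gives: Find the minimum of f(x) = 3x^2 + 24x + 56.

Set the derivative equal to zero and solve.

f(x) = 3x^2 + 24x + 56
f'(x) = 6x + (24) = 0
x = -24/6 = -4
f(-4) = 8
Since f''(x) = 6 > 0, this is a minimum.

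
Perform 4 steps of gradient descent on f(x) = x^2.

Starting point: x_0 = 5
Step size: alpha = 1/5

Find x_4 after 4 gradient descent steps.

f(x) = x^2, f'(x) = 2x + (0)
Step 1: f'(5) = 10, x_1 = 5 - 1/5 * 10 = 3
Step 2: f'(3) = 6, x_2 = 3 - 1/5 * 6 = 9/5
Step 3: f'(9/5) = 18/5, x_3 = 9/5 - 1/5 * 18/5 = 27/25
Step 4: f'(27/25) = 54/25, x_4 = 27/25 - 1/5 * 54/25 = 81/125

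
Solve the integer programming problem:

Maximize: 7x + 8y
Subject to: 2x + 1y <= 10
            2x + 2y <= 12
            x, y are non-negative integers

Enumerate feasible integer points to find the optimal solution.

Constraint 1: 2x + 1y <= 10
Constraint 2: 2x + 2y <= 12
Feasible x range (need y >= 0): 0 <= x <= min(10/2, 12/2) => x in {0, ..., 5}.
Enumerate feasible integer points row by row (the coefficient of y is 8 > 0, so for each x the largest feasible y gives the best value):
  x = 0: y <= min((10 - 2*0)/1, (12 - 2*0)/2) => y in {0, ..., 6}; best 7*0 + 8*6 = 48
  x = 1: y <= min((10 - 2*1)/1, (12 - 2*1)/2) => y in {0, ..., 5}; best 7*1 + 8*5 = 47
  x = 2: y <= min((10 - 2*2)/1, (12 - 2*2)/2) => y in {0, ..., 4}; best 7*2 + 8*4 = 46
  x = 3: y <= min((10 - 2*3)/1, (12 - 2*3)/2) => y in {0, ..., 3}; best 7*3 + 8*3 = 45
  x = 4: y <= min((10 - 2*4)/1, (12 - 2*4)/2) => y in {0, ..., 2}; best 7*4 + 8*2 = 44
  x = 5: y <= min((10 - 2*5)/1, (12 - 2*5)/2) => y in {0}; best 7*5 + 8*0 = 35
The maximum 7x + 8y = 48 is achieved at x = 0, y = 6.
Check: 2*0 + 1*6 = 6 <= 10 and 2*0 + 2*6 = 12 <= 12.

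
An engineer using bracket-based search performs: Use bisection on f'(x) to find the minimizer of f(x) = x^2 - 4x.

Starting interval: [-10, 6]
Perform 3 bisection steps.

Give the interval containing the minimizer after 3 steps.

Finding critical point of f(x) = x^2 - 4x using bisection on f'(x) = 2x + -4.
f'(x) = 0 when x = 2.
Starting interval: [-10, 6]
Step 1: mid = -2, f'(mid) = -8, new interval = [-2, 6]
Step 2: mid = 2, f'(mid) = 0, new interval = [2, 2]
Step 3: mid = 2, f'(mid) = 0, new interval = [2, 2]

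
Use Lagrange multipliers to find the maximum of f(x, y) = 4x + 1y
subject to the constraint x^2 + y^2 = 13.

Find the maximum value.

Set up Lagrange conditions: grad f = lambda * grad g
  4 = 2*lambda*x
  1 = 2*lambda*y
From these: x/y = 4/1, so x = 4t, y = 1t for some t.
Substitute into constraint: (4t)^2 + (1t)^2 = 13
  t^2 * 17 = 13
  t = sqrt(13/17)
Maximum = 4*x + 1*y = (4^2 + 1^2)*t = 17 * sqrt(13/17) = sqrt(221)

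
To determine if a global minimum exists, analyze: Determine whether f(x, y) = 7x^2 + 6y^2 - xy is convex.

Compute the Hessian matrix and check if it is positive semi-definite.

f(x,y) = 7x^2 + 6y^2 - xy
Hessian H = [[14, -1], [-1, 12]]
trace(H) = 26, det(H) = 167
Eigenvalues: (26 +/- sqrt(8)) / 2 = 14.41, 11.59
Since both eigenvalues > 0, f is convex.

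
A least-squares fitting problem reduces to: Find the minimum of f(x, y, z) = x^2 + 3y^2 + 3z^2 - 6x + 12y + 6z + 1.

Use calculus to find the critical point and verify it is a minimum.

f(x,y,z) = x^2 + 3y^2 + 3z^2 - 6x + 12y + 6z + 1
df/dx = 2x + (-6) = 0 => x = 3
df/dy = 6y + (12) = 0 => y = -2
df/dz = 6z + (6) = 0 => z = -1
f(3,-2,-1) = 1*(3)^2 + 3*(-2)^2 + 3*(-1)^2 + -6*(3) + 12*(-2) + 6*(-1) + 1 = -23
Hessian is diagonal with entries 2, 6, 6 > 0, confirmed minimum.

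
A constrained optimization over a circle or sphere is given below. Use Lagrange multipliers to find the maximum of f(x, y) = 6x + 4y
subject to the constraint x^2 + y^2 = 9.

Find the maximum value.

Set up Lagrange conditions: grad f = lambda * grad g
  6 = 2*lambda*x
  4 = 2*lambda*y
From these: x/y = 6/4, so x = 6t, y = 4t for some t.
Substitute into constraint: (6t)^2 + (4t)^2 = 9
  t^2 * 52 = 9
  t = sqrt(9/52)
Maximum = 6*x + 4*y = (6^2 + 4^2)*t = 52 * sqrt(9/52) = sqrt(468)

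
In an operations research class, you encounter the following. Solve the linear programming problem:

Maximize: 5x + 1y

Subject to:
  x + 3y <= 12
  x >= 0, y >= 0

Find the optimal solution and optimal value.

The feasible region has vertices at [(0, 0), (12, 0), (0, 4)].
Checking objective 5x + 1y at each vertex:
  (0, 0): 5*0 + 1*0 = 0
  (12, 0): 5*12 + 1*0 = 60
  (0, 4): 5*0 + 1*4 = 4
Maximum is 60 at (12, 0).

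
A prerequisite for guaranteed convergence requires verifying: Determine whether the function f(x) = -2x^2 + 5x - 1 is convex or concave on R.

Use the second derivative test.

f(x) = -2x^2 + 5x - 1
f'(x) = -4x + 5
f''(x) = -4
Since f''(x) = -4 < 0 for all x, f is concave on R.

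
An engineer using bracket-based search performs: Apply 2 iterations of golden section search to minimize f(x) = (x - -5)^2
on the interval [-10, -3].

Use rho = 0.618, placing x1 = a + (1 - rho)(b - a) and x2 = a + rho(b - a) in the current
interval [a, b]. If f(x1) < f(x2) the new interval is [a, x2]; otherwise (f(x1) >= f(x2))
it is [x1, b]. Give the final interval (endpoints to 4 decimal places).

Golden section search for min of f(x) = (x - -5)^2 on [-10, -3].
Each step: x1 = a + (1 - rho)(b - a), x2 = a + rho(b - a); if f(x1) < f(x2) keep [a, x2], otherwise keep [x1, b].
Step 1: [-10.0000, -3.0000], x1=-7.3260 (f=5.4103), x2=-5.6740 (f=0.4543); f(x1) > f(x2) => keep [-7.3260, -3.0000]
Step 2: [-7.3260, -3.0000], x1=-5.6735 (f=0.4536), x2=-4.6525 (f=0.1207); f(x1) > f(x2) => keep [-5.6735, -3.0000]
Final interval: [-5.6735, -3.0000]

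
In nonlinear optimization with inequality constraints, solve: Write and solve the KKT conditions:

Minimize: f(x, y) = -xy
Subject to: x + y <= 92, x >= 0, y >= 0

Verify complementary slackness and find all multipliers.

Problem: min -xy s.t. x + y <= 92 (multiplier lambda), x >= 0 (mu_x), y >= 0 (mu_y)
KKT stationarity: -y + lambda - mu_x = 0, -x + lambda - mu_y = 0, with lambda, mu_x, mu_y >= 0
Complementary slackness: lambda*(x + y - 92) = 0, mu_x*x = 0, mu_y*y = 0
If lambda = 0: y = -mu_x <= 0 and x = -mu_y <= 0 force x = y = 0 with f = 0; but x = y = 46 is feasible with f = -2116 < 0, so this is not the minimum. Hence lambda > 0 and x + y = 92.
Try x > 0, y > 0 (so mu_x = mu_y = 0): y = lambda, x = lambda => x = y = lambda
x + y = 92 => 2*lambda = 92 => lambda = 46
x* = y* = 46 > 0, consistent with mu_x = mu_y = 0.
(Any feasible point with x = 0 or y = 0 has f = 0 > -2116, so the minimum is not on those boundaries.)
min(-xy) = -2116 (i.e. max xy = 2116)
Multipliers: lambda = 46, mu_x = 0, mu_y = 0
Complementary slackness: lambda*(x + y - 92) = 46*(46 + 46 - 92) = 0, mu_x*x = 0*46 = 0, mu_y*y = 0*46 = 0. Satisfied.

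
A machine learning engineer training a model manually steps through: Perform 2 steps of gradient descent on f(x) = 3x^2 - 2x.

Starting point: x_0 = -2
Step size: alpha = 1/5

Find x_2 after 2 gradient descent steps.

f(x) = 3x^2 - 2x, f'(x) = 6x + (-2)
Step 1: f'(-2) = -14, x_1 = -2 - 1/5 * -14 = 4/5
Step 2: f'(4/5) = 14/5, x_2 = 4/5 - 1/5 * 14/5 = 6/25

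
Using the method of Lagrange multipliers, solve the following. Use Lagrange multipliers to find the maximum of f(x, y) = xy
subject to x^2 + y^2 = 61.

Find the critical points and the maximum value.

Lagrange conditions: y = 2*lambda*x and x = 2*lambda*y
If x = 0 then y = 0, violating the constraint, so x, y != 0.
Dividing: y/x = x/y => x^2 = y^2 => y = x or y = -x
Constraint: 2x^2 = 61 => x^2 = 61/2 => x = +/-sqrt(61/2)
Critical points: (sqrt(61/2), sqrt(61/2)), (-sqrt(61/2), -sqrt(61/2)), (sqrt(61/2), -sqrt(61/2)), (-sqrt(61/2), sqrt(61/2))
  y = x:  xy = x^2 = 61/2  at (sqrt(61/2), sqrt(61/2)) and (-sqrt(61/2), -sqrt(61/2))
  y = -x: xy = -x^2 = -61/2 at (sqrt(61/2), -sqrt(61/2)) and (-sqrt(61/2), sqrt(61/2))
Maximum xy = 61/2 at (sqrt(61/2), sqrt(61/2)) and (-sqrt(61/2), -sqrt(61/2))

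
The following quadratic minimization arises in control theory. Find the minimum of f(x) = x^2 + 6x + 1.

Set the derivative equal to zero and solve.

f(x) = x^2 + 6x + 1
f'(x) = 2x + (6) = 0
x = -6/2 = -3
f(-3) = -8
Since f''(x) = 2 > 0, this is a minimum.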